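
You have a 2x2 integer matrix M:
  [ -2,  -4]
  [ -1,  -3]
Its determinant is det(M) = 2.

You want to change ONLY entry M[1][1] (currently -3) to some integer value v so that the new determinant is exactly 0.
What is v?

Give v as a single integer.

Answer: -2

Derivation:
det is linear in entry M[1][1]: det = old_det + (v - -3) * C_11
Cofactor C_11 = -2
Want det = 0: 2 + (v - -3) * -2 = 0
  (v - -3) = -2 / -2 = 1
  v = -3 + (1) = -2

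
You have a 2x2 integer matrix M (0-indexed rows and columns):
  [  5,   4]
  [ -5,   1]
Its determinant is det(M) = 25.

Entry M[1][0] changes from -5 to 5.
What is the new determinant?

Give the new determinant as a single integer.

Answer: -15

Derivation:
det is linear in row 1: changing M[1][0] by delta changes det by delta * cofactor(1,0).
Cofactor C_10 = (-1)^(1+0) * minor(1,0) = -4
Entry delta = 5 - -5 = 10
Det delta = 10 * -4 = -40
New det = 25 + -40 = -15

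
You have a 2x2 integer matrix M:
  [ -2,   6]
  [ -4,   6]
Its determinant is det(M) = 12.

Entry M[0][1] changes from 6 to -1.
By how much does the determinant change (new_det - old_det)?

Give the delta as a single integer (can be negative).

Cofactor C_01 = 4
Entry delta = -1 - 6 = -7
Det delta = entry_delta * cofactor = -7 * 4 = -28

Answer: -28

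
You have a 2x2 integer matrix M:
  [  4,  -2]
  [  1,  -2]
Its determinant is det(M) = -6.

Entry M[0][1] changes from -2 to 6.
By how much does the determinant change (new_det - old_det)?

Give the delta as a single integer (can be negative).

Cofactor C_01 = -1
Entry delta = 6 - -2 = 8
Det delta = entry_delta * cofactor = 8 * -1 = -8

Answer: -8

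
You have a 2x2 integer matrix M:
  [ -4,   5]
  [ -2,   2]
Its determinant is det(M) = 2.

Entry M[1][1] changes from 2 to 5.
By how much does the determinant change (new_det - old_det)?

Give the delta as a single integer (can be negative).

Cofactor C_11 = -4
Entry delta = 5 - 2 = 3
Det delta = entry_delta * cofactor = 3 * -4 = -12

Answer: -12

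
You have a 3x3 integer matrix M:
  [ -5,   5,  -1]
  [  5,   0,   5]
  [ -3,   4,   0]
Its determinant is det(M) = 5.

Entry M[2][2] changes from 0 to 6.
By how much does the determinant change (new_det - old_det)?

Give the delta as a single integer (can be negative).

Answer: -150

Derivation:
Cofactor C_22 = -25
Entry delta = 6 - 0 = 6
Det delta = entry_delta * cofactor = 6 * -25 = -150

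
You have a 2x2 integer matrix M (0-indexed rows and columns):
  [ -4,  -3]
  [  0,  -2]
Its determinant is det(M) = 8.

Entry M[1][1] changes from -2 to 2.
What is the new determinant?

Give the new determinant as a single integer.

Answer: -8

Derivation:
det is linear in row 1: changing M[1][1] by delta changes det by delta * cofactor(1,1).
Cofactor C_11 = (-1)^(1+1) * minor(1,1) = -4
Entry delta = 2 - -2 = 4
Det delta = 4 * -4 = -16
New det = 8 + -16 = -8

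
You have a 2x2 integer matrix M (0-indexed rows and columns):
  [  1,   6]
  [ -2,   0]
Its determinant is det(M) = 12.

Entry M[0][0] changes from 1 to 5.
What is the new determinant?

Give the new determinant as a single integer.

Answer: 12

Derivation:
det is linear in row 0: changing M[0][0] by delta changes det by delta * cofactor(0,0).
Cofactor C_00 = (-1)^(0+0) * minor(0,0) = 0
Entry delta = 5 - 1 = 4
Det delta = 4 * 0 = 0
New det = 12 + 0 = 12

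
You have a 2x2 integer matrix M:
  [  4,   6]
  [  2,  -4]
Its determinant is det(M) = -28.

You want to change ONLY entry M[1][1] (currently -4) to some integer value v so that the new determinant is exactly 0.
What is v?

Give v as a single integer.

det is linear in entry M[1][1]: det = old_det + (v - -4) * C_11
Cofactor C_11 = 4
Want det = 0: -28 + (v - -4) * 4 = 0
  (v - -4) = 28 / 4 = 7
  v = -4 + (7) = 3

Answer: 3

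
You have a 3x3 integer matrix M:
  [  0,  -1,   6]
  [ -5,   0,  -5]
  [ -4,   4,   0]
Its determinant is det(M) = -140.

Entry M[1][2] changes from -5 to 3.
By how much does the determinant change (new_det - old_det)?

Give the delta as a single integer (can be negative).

Cofactor C_12 = 4
Entry delta = 3 - -5 = 8
Det delta = entry_delta * cofactor = 8 * 4 = 32

Answer: 32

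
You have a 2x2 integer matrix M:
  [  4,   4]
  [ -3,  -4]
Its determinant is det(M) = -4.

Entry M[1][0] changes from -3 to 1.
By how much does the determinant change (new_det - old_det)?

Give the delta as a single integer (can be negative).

Cofactor C_10 = -4
Entry delta = 1 - -3 = 4
Det delta = entry_delta * cofactor = 4 * -4 = -16

Answer: -16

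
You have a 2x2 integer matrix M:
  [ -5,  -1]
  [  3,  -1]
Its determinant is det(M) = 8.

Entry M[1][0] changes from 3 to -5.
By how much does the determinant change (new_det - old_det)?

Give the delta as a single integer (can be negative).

Cofactor C_10 = 1
Entry delta = -5 - 3 = -8
Det delta = entry_delta * cofactor = -8 * 1 = -8

Answer: -8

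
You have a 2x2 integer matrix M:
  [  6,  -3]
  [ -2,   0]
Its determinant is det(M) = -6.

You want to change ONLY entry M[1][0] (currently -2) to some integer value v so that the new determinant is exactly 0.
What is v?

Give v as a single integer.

Answer: 0

Derivation:
det is linear in entry M[1][0]: det = old_det + (v - -2) * C_10
Cofactor C_10 = 3
Want det = 0: -6 + (v - -2) * 3 = 0
  (v - -2) = 6 / 3 = 2
  v = -2 + (2) = 0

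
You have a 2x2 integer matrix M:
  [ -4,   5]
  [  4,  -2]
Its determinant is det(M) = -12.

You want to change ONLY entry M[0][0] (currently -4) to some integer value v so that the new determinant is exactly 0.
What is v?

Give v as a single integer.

Answer: -10

Derivation:
det is linear in entry M[0][0]: det = old_det + (v - -4) * C_00
Cofactor C_00 = -2
Want det = 0: -12 + (v - -4) * -2 = 0
  (v - -4) = 12 / -2 = -6
  v = -4 + (-6) = -10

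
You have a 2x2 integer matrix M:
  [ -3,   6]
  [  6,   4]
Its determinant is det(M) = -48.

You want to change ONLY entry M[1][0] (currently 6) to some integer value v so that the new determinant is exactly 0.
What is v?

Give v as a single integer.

Answer: -2

Derivation:
det is linear in entry M[1][0]: det = old_det + (v - 6) * C_10
Cofactor C_10 = -6
Want det = 0: -48 + (v - 6) * -6 = 0
  (v - 6) = 48 / -6 = -8
  v = 6 + (-8) = -2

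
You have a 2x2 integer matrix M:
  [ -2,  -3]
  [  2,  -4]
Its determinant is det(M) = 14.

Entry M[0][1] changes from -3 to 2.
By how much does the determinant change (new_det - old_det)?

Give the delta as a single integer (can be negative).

Cofactor C_01 = -2
Entry delta = 2 - -3 = 5
Det delta = entry_delta * cofactor = 5 * -2 = -10

Answer: -10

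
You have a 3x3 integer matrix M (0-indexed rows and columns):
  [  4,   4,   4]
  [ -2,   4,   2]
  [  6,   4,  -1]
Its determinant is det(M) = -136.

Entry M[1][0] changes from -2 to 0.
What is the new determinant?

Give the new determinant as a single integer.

det is linear in row 1: changing M[1][0] by delta changes det by delta * cofactor(1,0).
Cofactor C_10 = (-1)^(1+0) * minor(1,0) = 20
Entry delta = 0 - -2 = 2
Det delta = 2 * 20 = 40
New det = -136 + 40 = -96

Answer: -96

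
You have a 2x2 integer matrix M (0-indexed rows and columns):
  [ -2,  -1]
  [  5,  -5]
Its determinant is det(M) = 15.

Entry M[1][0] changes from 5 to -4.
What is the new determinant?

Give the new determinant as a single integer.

det is linear in row 1: changing M[1][0] by delta changes det by delta * cofactor(1,0).
Cofactor C_10 = (-1)^(1+0) * minor(1,0) = 1
Entry delta = -4 - 5 = -9
Det delta = -9 * 1 = -9
New det = 15 + -9 = 6

Answer: 6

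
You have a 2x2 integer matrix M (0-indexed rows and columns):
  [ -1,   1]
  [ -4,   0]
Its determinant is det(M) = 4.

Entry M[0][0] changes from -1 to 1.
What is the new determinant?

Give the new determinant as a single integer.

det is linear in row 0: changing M[0][0] by delta changes det by delta * cofactor(0,0).
Cofactor C_00 = (-1)^(0+0) * minor(0,0) = 0
Entry delta = 1 - -1 = 2
Det delta = 2 * 0 = 0
New det = 4 + 0 = 4

Answer: 4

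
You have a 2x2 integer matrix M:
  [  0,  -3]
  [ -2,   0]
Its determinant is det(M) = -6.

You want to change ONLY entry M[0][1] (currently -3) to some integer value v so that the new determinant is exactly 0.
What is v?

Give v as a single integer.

det is linear in entry M[0][1]: det = old_det + (v - -3) * C_01
Cofactor C_01 = 2
Want det = 0: -6 + (v - -3) * 2 = 0
  (v - -3) = 6 / 2 = 3
  v = -3 + (3) = 0

Answer: 0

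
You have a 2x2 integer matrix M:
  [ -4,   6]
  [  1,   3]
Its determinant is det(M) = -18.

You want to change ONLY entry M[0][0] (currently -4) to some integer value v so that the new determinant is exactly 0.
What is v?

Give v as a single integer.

det is linear in entry M[0][0]: det = old_det + (v - -4) * C_00
Cofactor C_00 = 3
Want det = 0: -18 + (v - -4) * 3 = 0
  (v - -4) = 18 / 3 = 6
  v = -4 + (6) = 2

Answer: 2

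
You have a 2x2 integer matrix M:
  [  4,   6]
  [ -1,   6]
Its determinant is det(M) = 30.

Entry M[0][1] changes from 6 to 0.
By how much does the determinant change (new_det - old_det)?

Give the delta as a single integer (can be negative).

Answer: -6

Derivation:
Cofactor C_01 = 1
Entry delta = 0 - 6 = -6
Det delta = entry_delta * cofactor = -6 * 1 = -6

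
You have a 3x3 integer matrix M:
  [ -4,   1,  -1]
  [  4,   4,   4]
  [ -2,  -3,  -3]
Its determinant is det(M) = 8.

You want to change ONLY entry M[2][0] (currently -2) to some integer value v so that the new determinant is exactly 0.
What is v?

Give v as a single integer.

det is linear in entry M[2][0]: det = old_det + (v - -2) * C_20
Cofactor C_20 = 8
Want det = 0: 8 + (v - -2) * 8 = 0
  (v - -2) = -8 / 8 = -1
  v = -2 + (-1) = -3

Answer: -3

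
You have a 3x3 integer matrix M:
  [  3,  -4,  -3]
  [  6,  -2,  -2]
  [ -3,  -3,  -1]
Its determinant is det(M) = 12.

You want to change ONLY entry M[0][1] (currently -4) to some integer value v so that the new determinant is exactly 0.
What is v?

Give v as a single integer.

det is linear in entry M[0][1]: det = old_det + (v - -4) * C_01
Cofactor C_01 = 12
Want det = 0: 12 + (v - -4) * 12 = 0
  (v - -4) = -12 / 12 = -1
  v = -4 + (-1) = -5

Answer: -5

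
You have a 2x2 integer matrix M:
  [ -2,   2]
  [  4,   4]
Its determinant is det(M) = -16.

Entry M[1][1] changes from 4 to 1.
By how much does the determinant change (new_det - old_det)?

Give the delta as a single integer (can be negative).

Cofactor C_11 = -2
Entry delta = 1 - 4 = -3
Det delta = entry_delta * cofactor = -3 * -2 = 6

Answer: 6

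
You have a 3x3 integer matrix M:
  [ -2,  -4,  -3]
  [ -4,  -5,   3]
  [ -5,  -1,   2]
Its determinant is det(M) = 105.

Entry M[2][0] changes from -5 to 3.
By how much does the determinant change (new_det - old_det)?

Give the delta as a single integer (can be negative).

Cofactor C_20 = -27
Entry delta = 3 - -5 = 8
Det delta = entry_delta * cofactor = 8 * -27 = -216

Answer: -216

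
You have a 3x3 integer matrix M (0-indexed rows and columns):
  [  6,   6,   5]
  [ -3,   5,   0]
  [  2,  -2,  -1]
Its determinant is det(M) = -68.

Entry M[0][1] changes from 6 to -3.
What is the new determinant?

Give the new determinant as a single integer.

det is linear in row 0: changing M[0][1] by delta changes det by delta * cofactor(0,1).
Cofactor C_01 = (-1)^(0+1) * minor(0,1) = -3
Entry delta = -3 - 6 = -9
Det delta = -9 * -3 = 27
New det = -68 + 27 = -41

Answer: -41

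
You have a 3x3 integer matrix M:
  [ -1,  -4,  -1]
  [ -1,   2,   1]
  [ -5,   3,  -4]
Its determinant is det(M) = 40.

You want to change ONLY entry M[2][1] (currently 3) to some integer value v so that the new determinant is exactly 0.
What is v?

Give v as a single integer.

Answer: -17

Derivation:
det is linear in entry M[2][1]: det = old_det + (v - 3) * C_21
Cofactor C_21 = 2
Want det = 0: 40 + (v - 3) * 2 = 0
  (v - 3) = -40 / 2 = -20
  v = 3 + (-20) = -17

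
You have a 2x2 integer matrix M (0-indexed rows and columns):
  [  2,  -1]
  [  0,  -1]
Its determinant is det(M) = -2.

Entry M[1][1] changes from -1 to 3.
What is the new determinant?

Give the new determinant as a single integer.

Answer: 6

Derivation:
det is linear in row 1: changing M[1][1] by delta changes det by delta * cofactor(1,1).
Cofactor C_11 = (-1)^(1+1) * minor(1,1) = 2
Entry delta = 3 - -1 = 4
Det delta = 4 * 2 = 8
New det = -2 + 8 = 6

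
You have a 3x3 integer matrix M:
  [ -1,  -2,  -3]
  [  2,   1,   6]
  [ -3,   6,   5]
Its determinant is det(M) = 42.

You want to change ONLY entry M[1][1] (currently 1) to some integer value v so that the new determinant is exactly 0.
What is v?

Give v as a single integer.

det is linear in entry M[1][1]: det = old_det + (v - 1) * C_11
Cofactor C_11 = -14
Want det = 0: 42 + (v - 1) * -14 = 0
  (v - 1) = -42 / -14 = 3
  v = 1 + (3) = 4

Answer: 4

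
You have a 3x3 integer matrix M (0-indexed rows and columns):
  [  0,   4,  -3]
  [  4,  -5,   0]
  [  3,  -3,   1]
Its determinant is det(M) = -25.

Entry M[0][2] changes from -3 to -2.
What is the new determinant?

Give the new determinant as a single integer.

Answer: -22

Derivation:
det is linear in row 0: changing M[0][2] by delta changes det by delta * cofactor(0,2).
Cofactor C_02 = (-1)^(0+2) * minor(0,2) = 3
Entry delta = -2 - -3 = 1
Det delta = 1 * 3 = 3
New det = -25 + 3 = -22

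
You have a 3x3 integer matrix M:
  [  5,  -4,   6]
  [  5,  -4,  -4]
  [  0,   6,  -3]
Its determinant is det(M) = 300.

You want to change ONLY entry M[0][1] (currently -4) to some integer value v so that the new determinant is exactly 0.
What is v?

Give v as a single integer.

Answer: -24

Derivation:
det is linear in entry M[0][1]: det = old_det + (v - -4) * C_01
Cofactor C_01 = 15
Want det = 0: 300 + (v - -4) * 15 = 0
  (v - -4) = -300 / 15 = -20
  v = -4 + (-20) = -24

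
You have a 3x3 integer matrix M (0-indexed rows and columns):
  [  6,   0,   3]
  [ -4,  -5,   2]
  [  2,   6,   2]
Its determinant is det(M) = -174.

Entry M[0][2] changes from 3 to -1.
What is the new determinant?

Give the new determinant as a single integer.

Answer: -118

Derivation:
det is linear in row 0: changing M[0][2] by delta changes det by delta * cofactor(0,2).
Cofactor C_02 = (-1)^(0+2) * minor(0,2) = -14
Entry delta = -1 - 3 = -4
Det delta = -4 * -14 = 56
New det = -174 + 56 = -118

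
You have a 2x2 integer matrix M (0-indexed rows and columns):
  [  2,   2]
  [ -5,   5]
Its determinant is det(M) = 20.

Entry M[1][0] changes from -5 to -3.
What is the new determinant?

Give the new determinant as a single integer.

Answer: 16

Derivation:
det is linear in row 1: changing M[1][0] by delta changes det by delta * cofactor(1,0).
Cofactor C_10 = (-1)^(1+0) * minor(1,0) = -2
Entry delta = -3 - -5 = 2
Det delta = 2 * -2 = -4
New det = 20 + -4 = 16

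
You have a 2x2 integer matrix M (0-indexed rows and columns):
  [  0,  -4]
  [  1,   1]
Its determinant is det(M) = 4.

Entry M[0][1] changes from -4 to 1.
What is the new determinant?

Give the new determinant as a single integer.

det is linear in row 0: changing M[0][1] by delta changes det by delta * cofactor(0,1).
Cofactor C_01 = (-1)^(0+1) * minor(0,1) = -1
Entry delta = 1 - -4 = 5
Det delta = 5 * -1 = -5
New det = 4 + -5 = -1

Answer: -1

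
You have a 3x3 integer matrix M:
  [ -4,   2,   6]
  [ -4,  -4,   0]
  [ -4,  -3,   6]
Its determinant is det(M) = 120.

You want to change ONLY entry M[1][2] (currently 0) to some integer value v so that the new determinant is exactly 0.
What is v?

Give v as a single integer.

Answer: 6

Derivation:
det is linear in entry M[1][2]: det = old_det + (v - 0) * C_12
Cofactor C_12 = -20
Want det = 0: 120 + (v - 0) * -20 = 0
  (v - 0) = -120 / -20 = 6
  v = 0 + (6) = 6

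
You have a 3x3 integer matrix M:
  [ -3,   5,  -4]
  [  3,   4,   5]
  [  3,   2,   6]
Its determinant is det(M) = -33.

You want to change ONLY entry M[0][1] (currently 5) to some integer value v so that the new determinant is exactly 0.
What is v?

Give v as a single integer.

Answer: -6

Derivation:
det is linear in entry M[0][1]: det = old_det + (v - 5) * C_01
Cofactor C_01 = -3
Want det = 0: -33 + (v - 5) * -3 = 0
  (v - 5) = 33 / -3 = -11
  v = 5 + (-11) = -6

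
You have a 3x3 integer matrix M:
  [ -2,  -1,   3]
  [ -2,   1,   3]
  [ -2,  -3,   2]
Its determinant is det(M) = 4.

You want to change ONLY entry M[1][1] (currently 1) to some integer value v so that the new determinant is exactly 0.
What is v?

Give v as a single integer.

det is linear in entry M[1][1]: det = old_det + (v - 1) * C_11
Cofactor C_11 = 2
Want det = 0: 4 + (v - 1) * 2 = 0
  (v - 1) = -4 / 2 = -2
  v = 1 + (-2) = -1

Answer: -1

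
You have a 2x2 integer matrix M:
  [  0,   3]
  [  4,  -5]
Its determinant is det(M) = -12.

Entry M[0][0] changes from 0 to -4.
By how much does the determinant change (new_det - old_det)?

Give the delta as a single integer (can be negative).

Cofactor C_00 = -5
Entry delta = -4 - 0 = -4
Det delta = entry_delta * cofactor = -4 * -5 = 20

Answer: 20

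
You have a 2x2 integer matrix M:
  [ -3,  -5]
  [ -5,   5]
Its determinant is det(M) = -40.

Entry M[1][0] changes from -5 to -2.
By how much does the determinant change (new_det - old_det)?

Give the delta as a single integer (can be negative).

Cofactor C_10 = 5
Entry delta = -2 - -5 = 3
Det delta = entry_delta * cofactor = 3 * 5 = 15

Answer: 15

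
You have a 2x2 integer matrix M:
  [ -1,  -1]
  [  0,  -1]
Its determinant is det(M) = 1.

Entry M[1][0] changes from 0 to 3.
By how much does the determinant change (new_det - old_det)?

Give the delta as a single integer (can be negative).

Answer: 3

Derivation:
Cofactor C_10 = 1
Entry delta = 3 - 0 = 3
Det delta = entry_delta * cofactor = 3 * 1 = 3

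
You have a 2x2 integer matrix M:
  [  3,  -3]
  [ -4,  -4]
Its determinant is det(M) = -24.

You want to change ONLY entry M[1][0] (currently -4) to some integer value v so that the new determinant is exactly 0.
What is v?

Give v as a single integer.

Answer: 4

Derivation:
det is linear in entry M[1][0]: det = old_det + (v - -4) * C_10
Cofactor C_10 = 3
Want det = 0: -24 + (v - -4) * 3 = 0
  (v - -4) = 24 / 3 = 8
  v = -4 + (8) = 4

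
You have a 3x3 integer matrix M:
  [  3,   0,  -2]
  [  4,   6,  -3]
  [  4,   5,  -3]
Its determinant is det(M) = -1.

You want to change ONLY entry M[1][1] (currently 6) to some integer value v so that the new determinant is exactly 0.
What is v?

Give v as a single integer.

Answer: 5

Derivation:
det is linear in entry M[1][1]: det = old_det + (v - 6) * C_11
Cofactor C_11 = -1
Want det = 0: -1 + (v - 6) * -1 = 0
  (v - 6) = 1 / -1 = -1
  v = 6 + (-1) = 5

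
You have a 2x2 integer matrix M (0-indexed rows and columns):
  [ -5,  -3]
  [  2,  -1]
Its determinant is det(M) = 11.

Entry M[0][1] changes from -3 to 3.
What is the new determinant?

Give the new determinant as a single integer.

Answer: -1

Derivation:
det is linear in row 0: changing M[0][1] by delta changes det by delta * cofactor(0,1).
Cofactor C_01 = (-1)^(0+1) * minor(0,1) = -2
Entry delta = 3 - -3 = 6
Det delta = 6 * -2 = -12
New det = 11 + -12 = -1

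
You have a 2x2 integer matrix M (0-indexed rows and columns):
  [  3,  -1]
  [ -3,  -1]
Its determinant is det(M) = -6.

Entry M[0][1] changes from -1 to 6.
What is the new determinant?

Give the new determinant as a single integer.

det is linear in row 0: changing M[0][1] by delta changes det by delta * cofactor(0,1).
Cofactor C_01 = (-1)^(0+1) * minor(0,1) = 3
Entry delta = 6 - -1 = 7
Det delta = 7 * 3 = 21
New det = -6 + 21 = 15

Answer: 15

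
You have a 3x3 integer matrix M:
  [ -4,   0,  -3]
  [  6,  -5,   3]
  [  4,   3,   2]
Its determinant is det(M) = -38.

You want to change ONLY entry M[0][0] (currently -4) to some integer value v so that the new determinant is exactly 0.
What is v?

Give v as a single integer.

det is linear in entry M[0][0]: det = old_det + (v - -4) * C_00
Cofactor C_00 = -19
Want det = 0: -38 + (v - -4) * -19 = 0
  (v - -4) = 38 / -19 = -2
  v = -4 + (-2) = -6

Answer: -6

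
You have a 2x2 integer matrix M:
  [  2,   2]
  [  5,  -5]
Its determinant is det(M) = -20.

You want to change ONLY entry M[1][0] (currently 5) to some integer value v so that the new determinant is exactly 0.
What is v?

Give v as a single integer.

Answer: -5

Derivation:
det is linear in entry M[1][0]: det = old_det + (v - 5) * C_10
Cofactor C_10 = -2
Want det = 0: -20 + (v - 5) * -2 = 0
  (v - 5) = 20 / -2 = -10
  v = 5 + (-10) = -5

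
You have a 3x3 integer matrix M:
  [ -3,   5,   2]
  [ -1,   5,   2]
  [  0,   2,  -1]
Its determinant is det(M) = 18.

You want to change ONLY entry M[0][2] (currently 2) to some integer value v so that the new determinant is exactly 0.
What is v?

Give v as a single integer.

Answer: 11

Derivation:
det is linear in entry M[0][2]: det = old_det + (v - 2) * C_02
Cofactor C_02 = -2
Want det = 0: 18 + (v - 2) * -2 = 0
  (v - 2) = -18 / -2 = 9
  v = 2 + (9) = 11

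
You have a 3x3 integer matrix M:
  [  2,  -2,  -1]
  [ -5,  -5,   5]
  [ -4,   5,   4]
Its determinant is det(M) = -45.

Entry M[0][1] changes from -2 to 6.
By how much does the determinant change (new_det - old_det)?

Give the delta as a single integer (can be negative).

Answer: 0

Derivation:
Cofactor C_01 = 0
Entry delta = 6 - -2 = 8
Det delta = entry_delta * cofactor = 8 * 0 = 0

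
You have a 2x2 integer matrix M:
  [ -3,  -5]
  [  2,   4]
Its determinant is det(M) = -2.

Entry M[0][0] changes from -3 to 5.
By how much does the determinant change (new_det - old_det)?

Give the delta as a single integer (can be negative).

Answer: 32

Derivation:
Cofactor C_00 = 4
Entry delta = 5 - -3 = 8
Det delta = entry_delta * cofactor = 8 * 4 = 32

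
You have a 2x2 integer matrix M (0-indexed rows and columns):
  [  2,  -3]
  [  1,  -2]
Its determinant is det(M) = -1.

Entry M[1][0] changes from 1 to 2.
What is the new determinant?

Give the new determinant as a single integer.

Answer: 2

Derivation:
det is linear in row 1: changing M[1][0] by delta changes det by delta * cofactor(1,0).
Cofactor C_10 = (-1)^(1+0) * minor(1,0) = 3
Entry delta = 2 - 1 = 1
Det delta = 1 * 3 = 3
New det = -1 + 3 = 2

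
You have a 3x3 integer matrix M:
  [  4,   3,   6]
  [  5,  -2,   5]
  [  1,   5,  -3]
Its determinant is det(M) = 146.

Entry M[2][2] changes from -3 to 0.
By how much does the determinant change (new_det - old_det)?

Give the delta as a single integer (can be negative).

Cofactor C_22 = -23
Entry delta = 0 - -3 = 3
Det delta = entry_delta * cofactor = 3 * -23 = -69

Answer: -69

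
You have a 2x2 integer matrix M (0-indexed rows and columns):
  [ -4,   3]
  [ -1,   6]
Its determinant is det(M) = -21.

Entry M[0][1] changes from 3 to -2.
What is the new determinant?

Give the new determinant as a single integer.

Answer: -26

Derivation:
det is linear in row 0: changing M[0][1] by delta changes det by delta * cofactor(0,1).
Cofactor C_01 = (-1)^(0+1) * minor(0,1) = 1
Entry delta = -2 - 3 = -5
Det delta = -5 * 1 = -5
New det = -21 + -5 = -26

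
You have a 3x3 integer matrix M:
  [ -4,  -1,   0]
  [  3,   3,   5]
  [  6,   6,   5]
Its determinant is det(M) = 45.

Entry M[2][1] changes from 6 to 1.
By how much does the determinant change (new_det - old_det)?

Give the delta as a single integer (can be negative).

Cofactor C_21 = 20
Entry delta = 1 - 6 = -5
Det delta = entry_delta * cofactor = -5 * 20 = -100

Answer: -100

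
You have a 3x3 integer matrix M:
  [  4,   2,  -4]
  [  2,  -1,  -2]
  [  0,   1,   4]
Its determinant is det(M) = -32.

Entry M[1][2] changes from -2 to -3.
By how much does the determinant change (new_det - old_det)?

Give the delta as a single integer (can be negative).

Cofactor C_12 = -4
Entry delta = -3 - -2 = -1
Det delta = entry_delta * cofactor = -1 * -4 = 4

Answer: 4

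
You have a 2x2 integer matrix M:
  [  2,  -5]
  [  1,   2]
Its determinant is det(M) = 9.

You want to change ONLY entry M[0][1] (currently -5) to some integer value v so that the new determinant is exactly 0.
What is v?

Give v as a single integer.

Answer: 4

Derivation:
det is linear in entry M[0][1]: det = old_det + (v - -5) * C_01
Cofactor C_01 = -1
Want det = 0: 9 + (v - -5) * -1 = 0
  (v - -5) = -9 / -1 = 9
  v = -5 + (9) = 4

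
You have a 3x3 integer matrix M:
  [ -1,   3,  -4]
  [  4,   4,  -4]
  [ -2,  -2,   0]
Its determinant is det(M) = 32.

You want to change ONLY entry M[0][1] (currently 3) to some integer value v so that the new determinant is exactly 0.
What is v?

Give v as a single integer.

Answer: -1

Derivation:
det is linear in entry M[0][1]: det = old_det + (v - 3) * C_01
Cofactor C_01 = 8
Want det = 0: 32 + (v - 3) * 8 = 0
  (v - 3) = -32 / 8 = -4
  v = 3 + (-4) = -1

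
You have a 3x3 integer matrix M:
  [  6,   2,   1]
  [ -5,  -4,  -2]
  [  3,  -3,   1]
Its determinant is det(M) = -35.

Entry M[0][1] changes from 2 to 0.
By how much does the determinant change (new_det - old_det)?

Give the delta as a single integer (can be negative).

Answer: 2

Derivation:
Cofactor C_01 = -1
Entry delta = 0 - 2 = -2
Det delta = entry_delta * cofactor = -2 * -1 = 2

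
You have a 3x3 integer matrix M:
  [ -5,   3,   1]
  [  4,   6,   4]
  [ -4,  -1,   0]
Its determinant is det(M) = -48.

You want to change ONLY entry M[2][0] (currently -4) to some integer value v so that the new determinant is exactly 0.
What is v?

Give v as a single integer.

det is linear in entry M[2][0]: det = old_det + (v - -4) * C_20
Cofactor C_20 = 6
Want det = 0: -48 + (v - -4) * 6 = 0
  (v - -4) = 48 / 6 = 8
  v = -4 + (8) = 4

Answer: 4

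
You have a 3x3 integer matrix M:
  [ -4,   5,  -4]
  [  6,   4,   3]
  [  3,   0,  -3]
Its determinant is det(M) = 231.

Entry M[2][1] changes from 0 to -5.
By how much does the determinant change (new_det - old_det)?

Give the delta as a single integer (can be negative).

Cofactor C_21 = -12
Entry delta = -5 - 0 = -5
Det delta = entry_delta * cofactor = -5 * -12 = 60

Answer: 60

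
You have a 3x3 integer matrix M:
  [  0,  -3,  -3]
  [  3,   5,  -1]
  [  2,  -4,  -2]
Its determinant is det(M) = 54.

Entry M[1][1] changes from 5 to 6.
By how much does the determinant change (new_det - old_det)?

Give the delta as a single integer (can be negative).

Cofactor C_11 = 6
Entry delta = 6 - 5 = 1
Det delta = entry_delta * cofactor = 1 * 6 = 6

Answer: 6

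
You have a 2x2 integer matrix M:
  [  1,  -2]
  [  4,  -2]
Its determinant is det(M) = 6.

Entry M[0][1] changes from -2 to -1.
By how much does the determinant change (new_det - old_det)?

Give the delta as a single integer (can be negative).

Cofactor C_01 = -4
Entry delta = -1 - -2 = 1
Det delta = entry_delta * cofactor = 1 * -4 = -4

Answer: -4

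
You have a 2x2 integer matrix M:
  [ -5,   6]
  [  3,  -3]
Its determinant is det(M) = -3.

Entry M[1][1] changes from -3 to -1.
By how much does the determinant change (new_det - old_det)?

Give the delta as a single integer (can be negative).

Cofactor C_11 = -5
Entry delta = -1 - -3 = 2
Det delta = entry_delta * cofactor = 2 * -5 = -10

Answer: -10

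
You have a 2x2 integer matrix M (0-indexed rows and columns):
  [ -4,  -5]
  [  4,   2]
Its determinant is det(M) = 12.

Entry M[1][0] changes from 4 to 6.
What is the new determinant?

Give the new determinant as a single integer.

Answer: 22

Derivation:
det is linear in row 1: changing M[1][0] by delta changes det by delta * cofactor(1,0).
Cofactor C_10 = (-1)^(1+0) * minor(1,0) = 5
Entry delta = 6 - 4 = 2
Det delta = 2 * 5 = 10
New det = 12 + 10 = 22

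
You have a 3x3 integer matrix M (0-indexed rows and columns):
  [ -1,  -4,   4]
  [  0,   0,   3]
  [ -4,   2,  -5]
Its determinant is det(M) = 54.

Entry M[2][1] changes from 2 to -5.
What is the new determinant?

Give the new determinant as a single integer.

Answer: 33

Derivation:
det is linear in row 2: changing M[2][1] by delta changes det by delta * cofactor(2,1).
Cofactor C_21 = (-1)^(2+1) * minor(2,1) = 3
Entry delta = -5 - 2 = -7
Det delta = -7 * 3 = -21
New det = 54 + -21 = 33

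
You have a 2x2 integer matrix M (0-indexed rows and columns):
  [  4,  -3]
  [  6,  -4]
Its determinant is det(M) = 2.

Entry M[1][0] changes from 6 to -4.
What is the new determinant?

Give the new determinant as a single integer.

det is linear in row 1: changing M[1][0] by delta changes det by delta * cofactor(1,0).
Cofactor C_10 = (-1)^(1+0) * minor(1,0) = 3
Entry delta = -4 - 6 = -10
Det delta = -10 * 3 = -30
New det = 2 + -30 = -28

Answer: -28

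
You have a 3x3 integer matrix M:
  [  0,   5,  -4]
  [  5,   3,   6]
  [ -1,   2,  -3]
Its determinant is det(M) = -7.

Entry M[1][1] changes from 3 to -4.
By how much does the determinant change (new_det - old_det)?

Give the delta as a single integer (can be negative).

Answer: 28

Derivation:
Cofactor C_11 = -4
Entry delta = -4 - 3 = -7
Det delta = entry_delta * cofactor = -7 * -4 = 28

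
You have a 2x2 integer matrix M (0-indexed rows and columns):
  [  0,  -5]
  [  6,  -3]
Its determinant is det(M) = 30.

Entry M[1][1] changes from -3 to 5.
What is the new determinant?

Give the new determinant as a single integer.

det is linear in row 1: changing M[1][1] by delta changes det by delta * cofactor(1,1).
Cofactor C_11 = (-1)^(1+1) * minor(1,1) = 0
Entry delta = 5 - -3 = 8
Det delta = 8 * 0 = 0
New det = 30 + 0 = 30

Answer: 30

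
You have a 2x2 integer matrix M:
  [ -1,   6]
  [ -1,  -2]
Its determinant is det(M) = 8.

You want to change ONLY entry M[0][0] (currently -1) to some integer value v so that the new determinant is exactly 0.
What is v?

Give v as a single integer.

det is linear in entry M[0][0]: det = old_det + (v - -1) * C_00
Cofactor C_00 = -2
Want det = 0: 8 + (v - -1) * -2 = 0
  (v - -1) = -8 / -2 = 4
  v = -1 + (4) = 3

Answer: 3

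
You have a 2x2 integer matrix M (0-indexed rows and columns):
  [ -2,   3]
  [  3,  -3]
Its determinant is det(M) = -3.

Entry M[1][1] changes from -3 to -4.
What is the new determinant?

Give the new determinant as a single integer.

det is linear in row 1: changing M[1][1] by delta changes det by delta * cofactor(1,1).
Cofactor C_11 = (-1)^(1+1) * minor(1,1) = -2
Entry delta = -4 - -3 = -1
Det delta = -1 * -2 = 2
New det = -3 + 2 = -1

Answer: -1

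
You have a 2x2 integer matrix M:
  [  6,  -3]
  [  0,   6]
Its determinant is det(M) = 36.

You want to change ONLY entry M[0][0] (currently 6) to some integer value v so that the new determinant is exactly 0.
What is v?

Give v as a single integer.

Answer: 0

Derivation:
det is linear in entry M[0][0]: det = old_det + (v - 6) * C_00
Cofactor C_00 = 6
Want det = 0: 36 + (v - 6) * 6 = 0
  (v - 6) = -36 / 6 = -6
  v = 6 + (-6) = 0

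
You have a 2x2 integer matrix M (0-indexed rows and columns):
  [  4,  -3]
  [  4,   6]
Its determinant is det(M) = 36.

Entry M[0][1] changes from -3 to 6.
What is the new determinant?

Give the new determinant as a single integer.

Answer: 0

Derivation:
det is linear in row 0: changing M[0][1] by delta changes det by delta * cofactor(0,1).
Cofactor C_01 = (-1)^(0+1) * minor(0,1) = -4
Entry delta = 6 - -3 = 9
Det delta = 9 * -4 = -36
New det = 36 + -36 = 0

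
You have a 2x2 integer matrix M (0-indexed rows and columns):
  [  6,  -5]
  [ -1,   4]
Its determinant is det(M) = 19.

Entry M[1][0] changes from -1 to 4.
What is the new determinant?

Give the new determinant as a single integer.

det is linear in row 1: changing M[1][0] by delta changes det by delta * cofactor(1,0).
Cofactor C_10 = (-1)^(1+0) * minor(1,0) = 5
Entry delta = 4 - -1 = 5
Det delta = 5 * 5 = 25
New det = 19 + 25 = 44

Answer: 44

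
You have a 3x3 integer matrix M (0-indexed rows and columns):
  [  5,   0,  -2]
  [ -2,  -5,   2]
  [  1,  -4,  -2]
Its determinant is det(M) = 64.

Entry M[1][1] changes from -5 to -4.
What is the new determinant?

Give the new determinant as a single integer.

det is linear in row 1: changing M[1][1] by delta changes det by delta * cofactor(1,1).
Cofactor C_11 = (-1)^(1+1) * minor(1,1) = -8
Entry delta = -4 - -5 = 1
Det delta = 1 * -8 = -8
New det = 64 + -8 = 56

Answer: 56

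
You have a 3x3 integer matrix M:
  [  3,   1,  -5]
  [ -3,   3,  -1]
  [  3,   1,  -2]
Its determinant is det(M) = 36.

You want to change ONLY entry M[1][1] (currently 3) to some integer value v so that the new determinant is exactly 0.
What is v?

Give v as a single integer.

det is linear in entry M[1][1]: det = old_det + (v - 3) * C_11
Cofactor C_11 = 9
Want det = 0: 36 + (v - 3) * 9 = 0
  (v - 3) = -36 / 9 = -4
  v = 3 + (-4) = -1

Answer: -1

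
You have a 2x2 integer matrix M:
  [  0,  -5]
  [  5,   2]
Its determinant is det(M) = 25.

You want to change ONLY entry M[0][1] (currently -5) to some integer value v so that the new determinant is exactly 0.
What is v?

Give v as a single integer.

det is linear in entry M[0][1]: det = old_det + (v - -5) * C_01
Cofactor C_01 = -5
Want det = 0: 25 + (v - -5) * -5 = 0
  (v - -5) = -25 / -5 = 5
  v = -5 + (5) = 0

Answer: 0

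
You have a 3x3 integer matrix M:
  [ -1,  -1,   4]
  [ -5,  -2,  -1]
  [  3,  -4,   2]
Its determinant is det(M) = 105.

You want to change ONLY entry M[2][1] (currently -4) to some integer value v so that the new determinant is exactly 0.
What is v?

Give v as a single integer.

det is linear in entry M[2][1]: det = old_det + (v - -4) * C_21
Cofactor C_21 = -21
Want det = 0: 105 + (v - -4) * -21 = 0
  (v - -4) = -105 / -21 = 5
  v = -4 + (5) = 1

Answer: 1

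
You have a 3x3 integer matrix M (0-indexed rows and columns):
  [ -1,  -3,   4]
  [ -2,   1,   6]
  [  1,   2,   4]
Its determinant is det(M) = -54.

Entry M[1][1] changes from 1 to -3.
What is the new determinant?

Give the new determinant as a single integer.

Answer: -22

Derivation:
det is linear in row 1: changing M[1][1] by delta changes det by delta * cofactor(1,1).
Cofactor C_11 = (-1)^(1+1) * minor(1,1) = -8
Entry delta = -3 - 1 = -4
Det delta = -4 * -8 = 32
New det = -54 + 32 = -22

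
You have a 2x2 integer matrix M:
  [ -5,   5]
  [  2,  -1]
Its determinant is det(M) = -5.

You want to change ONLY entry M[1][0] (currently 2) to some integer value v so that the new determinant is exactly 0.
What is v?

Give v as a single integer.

Answer: 1

Derivation:
det is linear in entry M[1][0]: det = old_det + (v - 2) * C_10
Cofactor C_10 = -5
Want det = 0: -5 + (v - 2) * -5 = 0
  (v - 2) = 5 / -5 = -1
  v = 2 + (-1) = 1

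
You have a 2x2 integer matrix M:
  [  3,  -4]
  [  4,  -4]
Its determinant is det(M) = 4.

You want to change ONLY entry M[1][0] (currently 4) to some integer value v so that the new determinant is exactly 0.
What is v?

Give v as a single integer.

det is linear in entry M[1][0]: det = old_det + (v - 4) * C_10
Cofactor C_10 = 4
Want det = 0: 4 + (v - 4) * 4 = 0
  (v - 4) = -4 / 4 = -1
  v = 4 + (-1) = 3

Answer: 3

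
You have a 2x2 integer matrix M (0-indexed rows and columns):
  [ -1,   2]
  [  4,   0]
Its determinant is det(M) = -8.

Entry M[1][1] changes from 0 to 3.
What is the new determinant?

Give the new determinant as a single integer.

det is linear in row 1: changing M[1][1] by delta changes det by delta * cofactor(1,1).
Cofactor C_11 = (-1)^(1+1) * minor(1,1) = -1
Entry delta = 3 - 0 = 3
Det delta = 3 * -1 = -3
New det = -8 + -3 = -11

Answer: -11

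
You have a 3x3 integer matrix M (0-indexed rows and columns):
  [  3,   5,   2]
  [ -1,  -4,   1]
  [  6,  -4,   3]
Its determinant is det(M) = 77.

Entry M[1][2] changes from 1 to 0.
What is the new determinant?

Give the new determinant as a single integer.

det is linear in row 1: changing M[1][2] by delta changes det by delta * cofactor(1,2).
Cofactor C_12 = (-1)^(1+2) * minor(1,2) = 42
Entry delta = 0 - 1 = -1
Det delta = -1 * 42 = -42
New det = 77 + -42 = 35

Answer: 35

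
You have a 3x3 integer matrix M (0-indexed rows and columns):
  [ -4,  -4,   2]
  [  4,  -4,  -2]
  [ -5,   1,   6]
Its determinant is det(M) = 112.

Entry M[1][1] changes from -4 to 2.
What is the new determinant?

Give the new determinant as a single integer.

Answer: 28

Derivation:
det is linear in row 1: changing M[1][1] by delta changes det by delta * cofactor(1,1).
Cofactor C_11 = (-1)^(1+1) * minor(1,1) = -14
Entry delta = 2 - -4 = 6
Det delta = 6 * -14 = -84
New det = 112 + -84 = 28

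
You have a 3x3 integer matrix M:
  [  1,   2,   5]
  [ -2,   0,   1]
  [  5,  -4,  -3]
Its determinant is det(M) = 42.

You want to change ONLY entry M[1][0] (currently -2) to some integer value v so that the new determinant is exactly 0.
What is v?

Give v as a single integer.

det is linear in entry M[1][0]: det = old_det + (v - -2) * C_10
Cofactor C_10 = -14
Want det = 0: 42 + (v - -2) * -14 = 0
  (v - -2) = -42 / -14 = 3
  v = -2 + (3) = 1

Answer: 1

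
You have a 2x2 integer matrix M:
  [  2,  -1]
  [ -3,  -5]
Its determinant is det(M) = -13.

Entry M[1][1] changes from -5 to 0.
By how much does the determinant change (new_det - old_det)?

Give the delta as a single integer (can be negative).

Cofactor C_11 = 2
Entry delta = 0 - -5 = 5
Det delta = entry_delta * cofactor = 5 * 2 = 10

Answer: 10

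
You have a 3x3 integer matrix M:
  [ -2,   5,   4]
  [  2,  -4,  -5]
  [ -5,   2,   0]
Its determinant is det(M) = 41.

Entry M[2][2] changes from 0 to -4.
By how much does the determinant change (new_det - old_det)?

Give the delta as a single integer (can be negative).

Cofactor C_22 = -2
Entry delta = -4 - 0 = -4
Det delta = entry_delta * cofactor = -4 * -2 = 8

Answer: 8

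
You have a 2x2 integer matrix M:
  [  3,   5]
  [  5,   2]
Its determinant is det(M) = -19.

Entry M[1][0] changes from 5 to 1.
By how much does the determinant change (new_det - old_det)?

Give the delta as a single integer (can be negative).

Answer: 20

Derivation:
Cofactor C_10 = -5
Entry delta = 1 - 5 = -4
Det delta = entry_delta * cofactor = -4 * -5 = 20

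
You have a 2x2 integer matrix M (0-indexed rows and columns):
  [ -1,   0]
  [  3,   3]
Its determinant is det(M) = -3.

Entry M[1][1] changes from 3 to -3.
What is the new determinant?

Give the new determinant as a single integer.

det is linear in row 1: changing M[1][1] by delta changes det by delta * cofactor(1,1).
Cofactor C_11 = (-1)^(1+1) * minor(1,1) = -1
Entry delta = -3 - 3 = -6
Det delta = -6 * -1 = 6
New det = -3 + 6 = 3

Answer: 3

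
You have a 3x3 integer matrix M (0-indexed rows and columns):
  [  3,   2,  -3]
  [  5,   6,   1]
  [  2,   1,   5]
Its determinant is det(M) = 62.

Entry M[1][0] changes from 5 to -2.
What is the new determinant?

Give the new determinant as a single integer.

det is linear in row 1: changing M[1][0] by delta changes det by delta * cofactor(1,0).
Cofactor C_10 = (-1)^(1+0) * minor(1,0) = -13
Entry delta = -2 - 5 = -7
Det delta = -7 * -13 = 91
New det = 62 + 91 = 153

Answer: 153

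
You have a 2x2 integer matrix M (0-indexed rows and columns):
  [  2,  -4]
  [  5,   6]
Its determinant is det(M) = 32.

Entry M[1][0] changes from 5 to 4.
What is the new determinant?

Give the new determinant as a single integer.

Answer: 28

Derivation:
det is linear in row 1: changing M[1][0] by delta changes det by delta * cofactor(1,0).
Cofactor C_10 = (-1)^(1+0) * minor(1,0) = 4
Entry delta = 4 - 5 = -1
Det delta = -1 * 4 = -4
New det = 32 + -4 = 28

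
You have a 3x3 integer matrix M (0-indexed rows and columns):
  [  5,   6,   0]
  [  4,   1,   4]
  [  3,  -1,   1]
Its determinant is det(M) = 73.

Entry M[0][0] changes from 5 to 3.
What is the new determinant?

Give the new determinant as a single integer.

det is linear in row 0: changing M[0][0] by delta changes det by delta * cofactor(0,0).
Cofactor C_00 = (-1)^(0+0) * minor(0,0) = 5
Entry delta = 3 - 5 = -2
Det delta = -2 * 5 = -10
New det = 73 + -10 = 63

Answer: 63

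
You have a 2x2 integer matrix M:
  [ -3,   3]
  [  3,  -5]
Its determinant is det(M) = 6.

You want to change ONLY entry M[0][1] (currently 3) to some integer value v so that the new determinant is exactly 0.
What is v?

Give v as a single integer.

Answer: 5

Derivation:
det is linear in entry M[0][1]: det = old_det + (v - 3) * C_01
Cofactor C_01 = -3
Want det = 0: 6 + (v - 3) * -3 = 0
  (v - 3) = -6 / -3 = 2
  v = 3 + (2) = 5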